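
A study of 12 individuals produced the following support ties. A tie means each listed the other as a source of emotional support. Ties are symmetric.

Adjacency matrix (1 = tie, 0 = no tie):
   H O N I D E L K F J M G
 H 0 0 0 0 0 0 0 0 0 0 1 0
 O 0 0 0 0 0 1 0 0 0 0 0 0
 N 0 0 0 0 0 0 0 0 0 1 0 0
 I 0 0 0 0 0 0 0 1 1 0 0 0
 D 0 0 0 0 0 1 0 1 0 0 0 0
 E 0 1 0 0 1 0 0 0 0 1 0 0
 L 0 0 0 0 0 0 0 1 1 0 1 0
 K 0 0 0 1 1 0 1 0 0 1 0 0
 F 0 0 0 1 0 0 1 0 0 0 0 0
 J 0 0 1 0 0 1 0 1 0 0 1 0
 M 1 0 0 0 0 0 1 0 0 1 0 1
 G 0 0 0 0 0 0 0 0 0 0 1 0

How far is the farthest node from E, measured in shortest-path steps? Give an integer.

4

Distances from E: D:1, F:4, G:3, H:3, I:3, J:1, K:2, L:3, M:2, N:2, O:1.
The largest is 4 (to F), so the eccentricity of E is 4.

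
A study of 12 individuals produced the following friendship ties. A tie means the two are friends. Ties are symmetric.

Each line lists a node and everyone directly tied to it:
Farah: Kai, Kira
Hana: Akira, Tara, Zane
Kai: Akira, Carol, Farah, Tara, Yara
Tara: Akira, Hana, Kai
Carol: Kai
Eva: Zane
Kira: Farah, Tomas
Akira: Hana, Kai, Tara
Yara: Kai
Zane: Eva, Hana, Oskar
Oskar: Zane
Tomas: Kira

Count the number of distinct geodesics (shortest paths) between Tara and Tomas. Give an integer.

The shortest distance is 4, and the only length-4 path is Tara–Kai–Farah–Kira–Tomas. So there is exactly 1 shortest path.

1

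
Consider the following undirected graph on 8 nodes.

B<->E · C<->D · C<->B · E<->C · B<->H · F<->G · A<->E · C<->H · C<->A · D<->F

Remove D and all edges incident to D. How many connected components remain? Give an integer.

2

Without D, the remaining ties split the others into: {A, B, C, E, H}; {F, G}.
That's 2 separate components.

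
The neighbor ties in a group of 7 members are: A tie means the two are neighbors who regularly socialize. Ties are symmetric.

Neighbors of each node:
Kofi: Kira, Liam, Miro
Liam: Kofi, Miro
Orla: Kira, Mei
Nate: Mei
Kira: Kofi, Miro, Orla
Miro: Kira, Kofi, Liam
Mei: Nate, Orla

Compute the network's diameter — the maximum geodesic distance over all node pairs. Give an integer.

Eccentricity of each node (its greatest distance to any other): Kira:3, Kofi:4, Liam:5, Mei:4, Miro:4, Nate:5, Orla:3.
The maximum eccentricity is 5, realized for instance by the pair Liam–Nate via Liam – Miro – Kira – Orla – Mei – Nate. So the diameter is 5.

5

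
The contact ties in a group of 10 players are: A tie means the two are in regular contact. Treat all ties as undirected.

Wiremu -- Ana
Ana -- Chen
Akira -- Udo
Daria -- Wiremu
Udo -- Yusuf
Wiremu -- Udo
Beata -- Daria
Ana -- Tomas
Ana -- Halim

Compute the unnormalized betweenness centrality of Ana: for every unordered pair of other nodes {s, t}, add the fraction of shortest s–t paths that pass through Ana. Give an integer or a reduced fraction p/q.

21

Pairs whose geodesics pass through Ana — Udo–Chen: 1; Udo–Tomas: 1; Udo–Halim: 1; Daria–Chen: 1; Daria–Tomas: 1; Daria–Halim: 1; Chen–Tomas: 1; Chen–Halim: 1; Chen–Akira: 1; Chen–Yusuf: 1; Chen–Wiremu: 1; Chen–Beata: 1; Tomas–Halim: 1; Tomas–Akira: 1 … (+7 more pairs).
All other pairs contribute 0.
Summing the contributions gives betweenness(Ana) = 21.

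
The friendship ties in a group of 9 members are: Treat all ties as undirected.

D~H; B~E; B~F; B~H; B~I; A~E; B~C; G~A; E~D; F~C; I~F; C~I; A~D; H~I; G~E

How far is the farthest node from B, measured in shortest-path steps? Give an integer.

2

Distances from B: A:2, C:1, D:2, E:1, F:1, G:2, H:1, I:1.
The largest is 2 (to A, G, and D), so the eccentricity of B is 2.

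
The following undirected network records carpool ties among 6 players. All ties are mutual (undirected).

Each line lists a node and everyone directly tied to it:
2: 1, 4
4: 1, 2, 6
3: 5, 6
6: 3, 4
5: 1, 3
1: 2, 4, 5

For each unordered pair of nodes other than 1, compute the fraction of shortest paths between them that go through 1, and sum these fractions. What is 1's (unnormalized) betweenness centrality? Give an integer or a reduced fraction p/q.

Pairs whose geodesics pass through 1 — 3–2: 1/2; 5–2: 1; 5–4: 1.
All other pairs contribute 0.
Summing the contributions gives betweenness(1) = 5/2.

5/2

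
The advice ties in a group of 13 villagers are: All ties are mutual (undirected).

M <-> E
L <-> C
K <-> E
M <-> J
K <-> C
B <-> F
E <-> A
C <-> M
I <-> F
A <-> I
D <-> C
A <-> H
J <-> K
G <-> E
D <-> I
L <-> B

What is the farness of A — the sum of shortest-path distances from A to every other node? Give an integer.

Distances from A: B:3, C:3, D:2, E:1, F:2, G:2, H:1, I:1, J:3, K:2, L:4, M:2.
Sum = 3 + 3 + 2 + 1 + 2 + 2 + 1 + 1 + 3 + 2 + 4 + 2 = 26.

26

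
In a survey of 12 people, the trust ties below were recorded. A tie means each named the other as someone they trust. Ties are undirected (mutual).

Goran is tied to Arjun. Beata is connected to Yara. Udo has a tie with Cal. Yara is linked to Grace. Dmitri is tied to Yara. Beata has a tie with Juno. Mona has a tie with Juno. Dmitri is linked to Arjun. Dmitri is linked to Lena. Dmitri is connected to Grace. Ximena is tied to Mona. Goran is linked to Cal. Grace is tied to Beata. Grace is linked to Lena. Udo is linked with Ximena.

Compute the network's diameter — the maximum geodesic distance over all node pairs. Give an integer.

5

Eccentricity of each node (its greatest distance to any other): Arjun:5, Beata:5, Cal:5, Dmitri:5, Goran:5, Grace:5, Juno:5, Lena:5, Mona:5, Udo:5, Ximena:5, Yara:5.
The maximum eccentricity is 5, realized for instance by the pair Dmitri–Ximena via Dmitri – Arjun – Goran – Cal – Udo – Ximena. So the diameter is 5.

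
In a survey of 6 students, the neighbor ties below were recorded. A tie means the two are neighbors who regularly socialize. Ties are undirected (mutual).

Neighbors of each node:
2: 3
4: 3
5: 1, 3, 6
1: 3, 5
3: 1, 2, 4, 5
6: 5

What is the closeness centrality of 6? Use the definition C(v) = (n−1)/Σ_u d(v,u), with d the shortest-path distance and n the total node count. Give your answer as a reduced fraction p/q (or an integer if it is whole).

Distances from 6: 1:2, 2:3, 3:2, 4:3, 5:1. Sum = 11.
n = 6, so closeness = 5/11.

5/11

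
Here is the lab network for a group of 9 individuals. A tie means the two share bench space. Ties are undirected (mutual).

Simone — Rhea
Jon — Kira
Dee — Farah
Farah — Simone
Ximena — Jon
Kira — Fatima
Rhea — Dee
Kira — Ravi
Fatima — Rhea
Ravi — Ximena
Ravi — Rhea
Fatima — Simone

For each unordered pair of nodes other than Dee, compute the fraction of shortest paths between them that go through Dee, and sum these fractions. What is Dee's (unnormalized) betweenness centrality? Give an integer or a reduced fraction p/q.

3/2

Pairs whose geodesics pass through Dee — Ximena–Farah: 1/2; Ravi–Farah: 1/2; Rhea–Farah: 1/2.
All other pairs contribute 0.
Summing the contributions gives betweenness(Dee) = 3/2.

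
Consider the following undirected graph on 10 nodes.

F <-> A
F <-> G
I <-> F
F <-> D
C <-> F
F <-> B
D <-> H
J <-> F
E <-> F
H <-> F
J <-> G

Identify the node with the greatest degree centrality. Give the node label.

Degrees — A:1, B:1, C:1, D:2, E:1, F:9, G:2, H:2, I:1, J:2.
The maximum is 9, attained only by F.

F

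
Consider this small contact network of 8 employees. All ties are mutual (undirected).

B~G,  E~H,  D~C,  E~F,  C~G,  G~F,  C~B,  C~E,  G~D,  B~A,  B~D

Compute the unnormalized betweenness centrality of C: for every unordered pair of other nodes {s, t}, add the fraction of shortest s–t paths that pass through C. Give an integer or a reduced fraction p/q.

7

Pairs whose geodesics pass through C — E–D: 1; E–A: 1; E–G: 1/2; E–B: 1; H–D: 1; H–A: 1; H–G: 1/2; H–B: 1.
All other pairs contribute 0.
Summing the contributions gives betweenness(C) = 7.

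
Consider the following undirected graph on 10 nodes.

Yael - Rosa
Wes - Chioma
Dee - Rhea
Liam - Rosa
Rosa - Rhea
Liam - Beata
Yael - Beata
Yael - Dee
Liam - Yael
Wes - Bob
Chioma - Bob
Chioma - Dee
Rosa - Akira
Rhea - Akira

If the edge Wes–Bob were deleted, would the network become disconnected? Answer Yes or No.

Even without that edge, Wes still reaches Bob via Wes – Chioma – Bob, so the network stays connected. Not a bridge.

No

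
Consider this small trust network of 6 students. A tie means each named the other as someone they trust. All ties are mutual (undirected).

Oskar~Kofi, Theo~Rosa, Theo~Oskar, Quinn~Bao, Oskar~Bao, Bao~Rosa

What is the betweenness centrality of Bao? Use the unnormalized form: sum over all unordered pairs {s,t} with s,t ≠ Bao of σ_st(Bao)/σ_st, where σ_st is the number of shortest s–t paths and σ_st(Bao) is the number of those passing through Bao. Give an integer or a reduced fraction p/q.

5

Pairs whose geodesics pass through Bao — Theo–Quinn: 2/2; Quinn–Kofi: 1; Quinn–Oskar: 1; Quinn–Rosa: 1; Kofi–Rosa: 1/2; Oskar–Rosa: 1/2.
All other pairs contribute 0.
Summing the contributions gives betweenness(Bao) = 5.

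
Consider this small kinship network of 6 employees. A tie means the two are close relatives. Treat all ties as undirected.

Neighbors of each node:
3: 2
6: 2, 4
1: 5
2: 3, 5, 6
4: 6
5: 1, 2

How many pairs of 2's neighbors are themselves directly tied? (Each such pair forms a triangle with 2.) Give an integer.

0

2's neighbors are 3, 5, and 6, but none of them are tied to each other, so no triangle contains 2.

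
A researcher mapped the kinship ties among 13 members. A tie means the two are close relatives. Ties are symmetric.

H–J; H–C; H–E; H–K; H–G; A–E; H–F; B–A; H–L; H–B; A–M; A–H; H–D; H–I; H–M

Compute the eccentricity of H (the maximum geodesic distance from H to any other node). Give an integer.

1

Distances from H: A:1, B:1, C:1, D:1, E:1, F:1, G:1, I:1, J:1, K:1, L:1, M:1.
The largest is 1 (to L, I, J, A, K, B, G, F, E, D, C, and M), so the eccentricity of H is 1.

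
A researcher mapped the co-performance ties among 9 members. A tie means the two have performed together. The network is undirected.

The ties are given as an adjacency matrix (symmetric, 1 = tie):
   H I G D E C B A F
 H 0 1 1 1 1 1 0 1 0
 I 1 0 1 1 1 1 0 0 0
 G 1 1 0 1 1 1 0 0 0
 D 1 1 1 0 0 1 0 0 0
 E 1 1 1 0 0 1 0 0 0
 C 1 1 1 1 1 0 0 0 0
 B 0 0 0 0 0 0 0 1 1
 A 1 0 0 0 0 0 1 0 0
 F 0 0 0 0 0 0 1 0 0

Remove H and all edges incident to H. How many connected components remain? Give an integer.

Without H, the remaining ties split the others into: {C, D, E, G, I}; {A, B, F}.
That's 2 separate components.

2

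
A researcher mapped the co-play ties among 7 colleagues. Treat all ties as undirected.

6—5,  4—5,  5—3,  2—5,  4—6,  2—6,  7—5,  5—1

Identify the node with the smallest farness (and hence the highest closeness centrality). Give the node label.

5

Farness (sum of distances to all others) for each node — 1:11, 2:10, 3:11, 4:10, 5:6, 6:9, 7:11.
The smallest farness is 6, for 5, so 5 has the highest closeness.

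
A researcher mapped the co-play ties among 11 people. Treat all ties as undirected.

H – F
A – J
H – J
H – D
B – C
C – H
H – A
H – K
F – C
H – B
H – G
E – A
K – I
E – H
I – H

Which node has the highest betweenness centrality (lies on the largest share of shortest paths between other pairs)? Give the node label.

H

Unnormalized betweenness of each node: A:1/2, B:0, C:1/2, D:0, E:0, F:0, G:0, H:39, I:0, J:0, K:0.
H has the largest value, 39, making it the main broker — the node through which the most shortest paths run.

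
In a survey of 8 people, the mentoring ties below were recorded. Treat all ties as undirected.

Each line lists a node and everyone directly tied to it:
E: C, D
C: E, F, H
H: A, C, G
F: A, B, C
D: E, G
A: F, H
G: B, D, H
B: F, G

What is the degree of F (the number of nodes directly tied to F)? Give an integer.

3

F is directly tied to A, B, and C. That is 3 neighbors, so the degree of F is 3.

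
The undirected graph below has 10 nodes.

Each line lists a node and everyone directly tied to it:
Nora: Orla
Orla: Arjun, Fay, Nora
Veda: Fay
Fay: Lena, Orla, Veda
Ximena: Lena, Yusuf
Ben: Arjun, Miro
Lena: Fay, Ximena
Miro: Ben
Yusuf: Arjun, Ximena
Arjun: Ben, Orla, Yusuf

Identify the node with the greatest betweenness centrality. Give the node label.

Unnormalized betweenness of each node: Arjun:18, Ben:8, Fay:25/2, Lena:4, Miro:0, Nora:0, Orla:33/2, Veda:0, Ximena:7/2, Yusuf:11/2.
Arjun has the largest value, 18, making it the main broker — the node through which the most shortest paths run.

Arjun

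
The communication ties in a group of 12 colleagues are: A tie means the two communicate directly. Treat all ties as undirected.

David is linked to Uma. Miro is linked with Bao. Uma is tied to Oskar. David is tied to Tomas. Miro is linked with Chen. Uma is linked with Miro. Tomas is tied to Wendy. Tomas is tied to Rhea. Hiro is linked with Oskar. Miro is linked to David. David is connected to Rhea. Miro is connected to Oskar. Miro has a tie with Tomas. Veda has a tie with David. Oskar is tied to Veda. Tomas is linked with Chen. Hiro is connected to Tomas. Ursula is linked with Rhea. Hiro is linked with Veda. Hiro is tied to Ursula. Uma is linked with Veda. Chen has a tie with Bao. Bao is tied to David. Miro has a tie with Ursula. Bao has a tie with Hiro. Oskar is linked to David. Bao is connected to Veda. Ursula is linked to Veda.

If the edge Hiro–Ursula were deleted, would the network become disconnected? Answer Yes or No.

No

Even without that edge, Hiro still reaches Ursula via Hiro – Veda – Ursula, so the network stays connected. Not a bridge.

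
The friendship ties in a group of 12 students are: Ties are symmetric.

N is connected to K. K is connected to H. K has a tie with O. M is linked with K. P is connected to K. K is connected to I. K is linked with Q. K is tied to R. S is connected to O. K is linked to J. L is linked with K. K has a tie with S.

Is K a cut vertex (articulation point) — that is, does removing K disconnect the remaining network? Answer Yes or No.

Removing K leaves {N} with no path to {O and S}, so the network splits into 10 components. K is a cut vertex.

Yes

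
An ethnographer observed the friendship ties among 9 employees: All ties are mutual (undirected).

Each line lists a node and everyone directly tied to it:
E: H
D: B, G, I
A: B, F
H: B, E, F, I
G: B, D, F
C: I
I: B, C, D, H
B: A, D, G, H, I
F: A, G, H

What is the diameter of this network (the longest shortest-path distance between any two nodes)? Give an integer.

Eccentricity of each node (its greatest distance to any other): A:3, B:2, C:3, D:3, E:3, F:3, G:3, H:2, I:2.
The maximum eccentricity is 3, realized for instance by the pair D–E via D – I – H – E. So the diameter is 3.

3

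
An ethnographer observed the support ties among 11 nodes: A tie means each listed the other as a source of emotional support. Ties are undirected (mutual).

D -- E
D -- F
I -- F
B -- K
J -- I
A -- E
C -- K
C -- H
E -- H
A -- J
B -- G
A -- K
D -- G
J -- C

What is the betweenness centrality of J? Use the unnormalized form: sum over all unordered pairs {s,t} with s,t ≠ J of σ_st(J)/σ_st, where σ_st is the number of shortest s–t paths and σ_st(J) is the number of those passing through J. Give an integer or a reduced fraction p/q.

Pairs whose geodesics pass through J — I–A: 1; I–E: 1/2; I–H: 1; I–C: 1; I–K: 2/2; I–B: 2/3; A–C: 1/2; A–F: 1/2; C–F: 1; K–F: 2/4.
All other pairs contribute 0.
Summing the contributions gives betweenness(J) = 23/3.

23/3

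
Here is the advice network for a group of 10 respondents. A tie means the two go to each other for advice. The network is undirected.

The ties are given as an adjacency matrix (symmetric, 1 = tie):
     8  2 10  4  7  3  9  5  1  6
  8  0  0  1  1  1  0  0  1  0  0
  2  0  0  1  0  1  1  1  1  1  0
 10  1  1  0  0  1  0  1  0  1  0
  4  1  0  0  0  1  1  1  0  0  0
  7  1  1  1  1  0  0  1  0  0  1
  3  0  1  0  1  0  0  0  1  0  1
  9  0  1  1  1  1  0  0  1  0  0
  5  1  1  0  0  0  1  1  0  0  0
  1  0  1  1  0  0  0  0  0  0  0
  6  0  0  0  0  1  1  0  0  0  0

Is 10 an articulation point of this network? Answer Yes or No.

No

Even without 10, every remaining node can still reach every other (the residual graph is connected), so 10 is not a cut vertex.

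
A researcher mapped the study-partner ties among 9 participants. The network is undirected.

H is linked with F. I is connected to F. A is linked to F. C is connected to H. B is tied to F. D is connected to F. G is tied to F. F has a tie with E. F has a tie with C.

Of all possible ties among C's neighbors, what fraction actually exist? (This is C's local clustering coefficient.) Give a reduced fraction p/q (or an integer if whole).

C's neighbors: F and H (k = 2).
Possible neighbor pairs: C(2,2) = 1. Edges among them: F–H → e = 1.
Clustering(C) = 1/1.

1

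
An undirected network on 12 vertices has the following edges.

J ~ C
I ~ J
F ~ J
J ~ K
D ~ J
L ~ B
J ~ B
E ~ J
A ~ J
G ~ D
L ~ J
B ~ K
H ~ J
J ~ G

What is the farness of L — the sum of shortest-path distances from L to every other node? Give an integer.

Distances from L: A:2, B:1, C:2, D:2, E:2, F:2, G:2, H:2, I:2, J:1, K:2.
Sum = 2 + 1 + 2 + 2 + 2 + 2 + 2 + 2 + 2 + 1 + 2 = 20.

20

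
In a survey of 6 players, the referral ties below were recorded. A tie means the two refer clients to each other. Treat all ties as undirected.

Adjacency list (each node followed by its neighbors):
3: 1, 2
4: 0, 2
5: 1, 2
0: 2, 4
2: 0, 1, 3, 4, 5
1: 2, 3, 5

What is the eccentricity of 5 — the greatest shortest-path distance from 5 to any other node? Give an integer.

2

Distances from 5: 0:2, 1:1, 2:1, 3:2, 4:2.
The largest is 2 (to 3, 0, and 4), so the eccentricity of 5 is 2.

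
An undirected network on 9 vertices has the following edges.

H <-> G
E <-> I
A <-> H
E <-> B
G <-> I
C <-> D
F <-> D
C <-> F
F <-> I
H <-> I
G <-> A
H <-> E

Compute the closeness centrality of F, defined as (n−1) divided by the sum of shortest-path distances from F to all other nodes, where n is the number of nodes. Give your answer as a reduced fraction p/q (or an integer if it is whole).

Distances from F: A:3, B:3, C:1, D:1, E:2, G:2, H:2, I:1. Sum = 15.
n = 9, so closeness = 8/15.

8/15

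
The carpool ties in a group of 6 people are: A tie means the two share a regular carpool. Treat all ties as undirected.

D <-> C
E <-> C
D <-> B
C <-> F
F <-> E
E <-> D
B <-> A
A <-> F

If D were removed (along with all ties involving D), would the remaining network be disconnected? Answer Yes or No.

Even without D, every remaining node can still reach every other (the residual graph is connected), so D is not a cut vertex.

No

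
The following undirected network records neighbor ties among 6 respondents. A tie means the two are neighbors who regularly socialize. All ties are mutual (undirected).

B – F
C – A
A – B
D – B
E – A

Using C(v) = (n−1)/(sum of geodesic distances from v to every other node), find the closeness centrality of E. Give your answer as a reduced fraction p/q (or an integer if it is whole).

Distances from E: A:1, B:2, C:2, D:3, F:3. Sum = 11.
n = 6, so closeness = 5/11.

5/11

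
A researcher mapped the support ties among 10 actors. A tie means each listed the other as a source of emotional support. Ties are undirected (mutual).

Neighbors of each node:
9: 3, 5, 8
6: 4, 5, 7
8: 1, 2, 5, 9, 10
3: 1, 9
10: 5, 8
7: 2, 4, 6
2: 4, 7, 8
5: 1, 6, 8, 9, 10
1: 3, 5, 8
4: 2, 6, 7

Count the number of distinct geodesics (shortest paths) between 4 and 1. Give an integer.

2

The shortest distance is 3. The length-3 paths are: 4–2–8–1; 4–6–5–1.
That gives 2 distinct shortest paths.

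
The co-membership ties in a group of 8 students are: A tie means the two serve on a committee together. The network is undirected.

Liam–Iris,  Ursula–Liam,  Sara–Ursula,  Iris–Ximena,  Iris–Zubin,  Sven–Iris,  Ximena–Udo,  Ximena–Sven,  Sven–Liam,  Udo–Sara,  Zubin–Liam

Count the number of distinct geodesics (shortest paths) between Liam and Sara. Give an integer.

1

The shortest distance is 2, and the only length-2 path is Liam–Ursula–Sara. So there is exactly 1 shortest path.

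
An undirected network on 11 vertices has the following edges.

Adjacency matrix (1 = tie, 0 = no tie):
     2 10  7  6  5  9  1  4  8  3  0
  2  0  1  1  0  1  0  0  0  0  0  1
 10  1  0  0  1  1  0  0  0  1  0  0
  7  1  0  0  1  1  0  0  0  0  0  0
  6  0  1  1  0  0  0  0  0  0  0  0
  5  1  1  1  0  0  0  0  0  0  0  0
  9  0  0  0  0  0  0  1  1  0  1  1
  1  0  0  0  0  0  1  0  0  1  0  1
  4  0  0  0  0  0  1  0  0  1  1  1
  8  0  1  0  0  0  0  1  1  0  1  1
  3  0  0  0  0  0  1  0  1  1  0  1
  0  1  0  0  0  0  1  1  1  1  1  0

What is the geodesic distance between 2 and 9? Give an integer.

2

One shortest route is 2 – 0 – 9, which uses 2 edges, and 2 and 9 are not directly tied, so nothing shorter exists. So d(2,9) = 2.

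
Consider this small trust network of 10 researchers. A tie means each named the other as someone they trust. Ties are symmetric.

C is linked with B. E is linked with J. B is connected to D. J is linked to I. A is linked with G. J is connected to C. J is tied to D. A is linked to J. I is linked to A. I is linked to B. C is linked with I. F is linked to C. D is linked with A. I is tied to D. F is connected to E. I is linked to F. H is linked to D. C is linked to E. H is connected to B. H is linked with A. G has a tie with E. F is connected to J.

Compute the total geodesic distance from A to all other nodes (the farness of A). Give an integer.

13

Distances from A: B:2, C:2, D:1, E:2, F:2, G:1, H:1, I:1, J:1.
Sum = 2 + 2 + 1 + 2 + 2 + 1 + 1 + 1 + 1 = 13.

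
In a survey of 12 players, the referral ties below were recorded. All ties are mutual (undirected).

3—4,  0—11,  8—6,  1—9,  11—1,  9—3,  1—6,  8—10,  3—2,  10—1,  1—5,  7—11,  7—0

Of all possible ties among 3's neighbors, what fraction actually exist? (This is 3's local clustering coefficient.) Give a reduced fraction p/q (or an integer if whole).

3's neighbors: 2, 4, and 9 (k = 3).
Possible neighbor pairs: C(3,2) = 3. Edges among them: none → e = 0.
Clustering(3) = 0/3 = 0.

0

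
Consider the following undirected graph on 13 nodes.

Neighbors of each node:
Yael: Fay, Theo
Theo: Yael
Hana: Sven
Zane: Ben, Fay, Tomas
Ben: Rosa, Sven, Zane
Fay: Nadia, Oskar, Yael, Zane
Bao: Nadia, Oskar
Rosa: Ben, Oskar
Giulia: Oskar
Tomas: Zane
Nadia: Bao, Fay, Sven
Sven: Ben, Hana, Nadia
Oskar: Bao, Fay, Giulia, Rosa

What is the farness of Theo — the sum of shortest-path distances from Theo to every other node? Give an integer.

41

Distances from Theo: Bao:4, Ben:4, Fay:2, Giulia:4, Hana:5, Nadia:3, Oskar:3, Rosa:4, Sven:4, Tomas:4, Yael:1, Zane:3.
Sum = 4 + 4 + 2 + 4 + 5 + 3 + 3 + 4 + 4 + 4 + 1 + 3 = 41.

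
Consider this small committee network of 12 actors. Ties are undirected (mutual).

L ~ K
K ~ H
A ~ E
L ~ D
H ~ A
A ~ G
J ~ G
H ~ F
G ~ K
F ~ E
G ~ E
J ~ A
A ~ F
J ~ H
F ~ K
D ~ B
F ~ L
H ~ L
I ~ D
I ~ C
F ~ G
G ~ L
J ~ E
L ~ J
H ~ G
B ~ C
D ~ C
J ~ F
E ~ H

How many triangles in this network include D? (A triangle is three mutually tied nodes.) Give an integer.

2

D's neighbors: B, C, I, and L.
Neighbor pairs that are themselves tied: D–B–C; D–C–I. Each forms one triangle with D, for 2 in total.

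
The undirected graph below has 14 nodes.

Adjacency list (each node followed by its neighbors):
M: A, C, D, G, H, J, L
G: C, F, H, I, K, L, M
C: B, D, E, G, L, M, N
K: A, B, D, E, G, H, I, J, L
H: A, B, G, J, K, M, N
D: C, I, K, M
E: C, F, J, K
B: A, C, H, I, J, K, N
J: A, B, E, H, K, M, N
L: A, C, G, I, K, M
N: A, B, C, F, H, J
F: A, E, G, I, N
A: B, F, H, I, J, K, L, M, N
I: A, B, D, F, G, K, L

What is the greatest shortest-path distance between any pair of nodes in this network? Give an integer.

Eccentricity of each node (its greatest distance to any other): A:2, B:2, C:2, D:2, E:2, F:2, G:2, H:2, I:2, J:2, K:2, L:2, M:2, N:2.
The maximum eccentricity is 2, realized for instance by the pair K–M via K – D – M. So the diameter is 2.

2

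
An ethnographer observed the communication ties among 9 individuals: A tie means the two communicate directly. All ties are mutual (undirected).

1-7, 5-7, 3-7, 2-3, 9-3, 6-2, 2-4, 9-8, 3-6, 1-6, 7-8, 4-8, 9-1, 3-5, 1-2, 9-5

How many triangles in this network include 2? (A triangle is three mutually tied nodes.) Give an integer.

2's neighbors: 1, 3, 4, and 6.
Neighbor pairs that are themselves tied: 2–1–6; 2–3–6. Each forms one triangle with 2, for 2 in total.

2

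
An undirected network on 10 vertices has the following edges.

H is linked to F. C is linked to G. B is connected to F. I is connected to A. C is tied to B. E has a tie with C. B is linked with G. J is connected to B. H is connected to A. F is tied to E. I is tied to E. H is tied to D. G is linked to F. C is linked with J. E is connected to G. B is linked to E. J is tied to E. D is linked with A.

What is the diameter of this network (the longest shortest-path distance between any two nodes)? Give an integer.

Eccentricity of each node (its greatest distance to any other): A:3, B:3, C:4, D:4, E:3, F:2, G:3, H:3, I:2, J:4.
The maximum eccentricity is 4, realized for instance by the pair J–D via J – E – I – A – D. So the diameter is 4.

4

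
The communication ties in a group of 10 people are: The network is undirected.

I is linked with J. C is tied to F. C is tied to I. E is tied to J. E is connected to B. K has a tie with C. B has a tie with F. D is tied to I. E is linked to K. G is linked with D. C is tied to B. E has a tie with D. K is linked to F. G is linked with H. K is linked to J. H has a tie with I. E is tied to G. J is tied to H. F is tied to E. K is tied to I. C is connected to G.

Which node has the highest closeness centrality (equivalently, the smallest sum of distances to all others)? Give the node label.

Farness (sum of distances to all others) for each node — B:16, C:13, D:15, E:12, F:15, G:14, H:17, I:13, J:14, K:13.
The smallest farness is 12, for E, so E has the highest closeness.

E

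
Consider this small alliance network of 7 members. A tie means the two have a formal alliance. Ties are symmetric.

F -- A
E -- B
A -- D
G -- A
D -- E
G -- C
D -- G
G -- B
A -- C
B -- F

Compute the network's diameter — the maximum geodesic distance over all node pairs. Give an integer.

Eccentricity of each node (its greatest distance to any other): A:2, B:2, C:3, D:2, E:3, F:2, G:2.
The maximum eccentricity is 3, realized for instance by the pair C–E via C – G – B – E. So the diameter is 3.

3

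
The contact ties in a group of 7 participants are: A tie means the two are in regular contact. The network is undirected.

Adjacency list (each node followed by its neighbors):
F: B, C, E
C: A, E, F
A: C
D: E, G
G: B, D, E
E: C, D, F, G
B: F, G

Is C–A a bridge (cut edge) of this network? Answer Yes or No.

Without the C–A edge there is no alternate route between C and A, so the network disconnects. It is a bridge.

Yes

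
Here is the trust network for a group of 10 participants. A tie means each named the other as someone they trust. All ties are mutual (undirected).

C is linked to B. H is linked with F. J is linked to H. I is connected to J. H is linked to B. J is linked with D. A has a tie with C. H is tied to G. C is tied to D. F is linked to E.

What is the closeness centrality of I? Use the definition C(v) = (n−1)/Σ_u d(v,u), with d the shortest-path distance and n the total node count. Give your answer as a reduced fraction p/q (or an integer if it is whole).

Distances from I: A:4, B:3, C:3, D:2, E:4, F:3, G:3, H:2, J:1. Sum = 25.
n = 10, so closeness = 9/25.

9/25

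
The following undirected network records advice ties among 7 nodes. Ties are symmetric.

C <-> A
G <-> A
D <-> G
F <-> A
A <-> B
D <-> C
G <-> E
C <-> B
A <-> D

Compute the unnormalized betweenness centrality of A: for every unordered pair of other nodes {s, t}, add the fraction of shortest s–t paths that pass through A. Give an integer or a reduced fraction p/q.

Pairs whose geodesics pass through A — D–F: 1; D–B: 1/2; C–F: 1; C–E: 1/2; C–G: 1/2; F–B: 1; F–E: 1; F–G: 1; B–E: 1; B–G: 1.
All other pairs contribute 0.
Summing the contributions gives betweenness(A) = 17/2.

17/2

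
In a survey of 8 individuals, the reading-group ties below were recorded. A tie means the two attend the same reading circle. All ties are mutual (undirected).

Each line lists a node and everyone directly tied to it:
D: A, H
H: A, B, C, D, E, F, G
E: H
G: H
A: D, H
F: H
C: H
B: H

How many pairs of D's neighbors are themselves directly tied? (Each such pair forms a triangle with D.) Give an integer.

D's neighbors: A and H.
Neighbor pairs that are themselves tied: D–A–H. Each forms one triangle with D, for 1 in total.

1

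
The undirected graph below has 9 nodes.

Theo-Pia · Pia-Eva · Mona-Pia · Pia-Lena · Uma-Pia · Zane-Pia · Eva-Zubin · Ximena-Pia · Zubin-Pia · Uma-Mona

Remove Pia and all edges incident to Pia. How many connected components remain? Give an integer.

Without Pia, the remaining ties split the others into: {Eva, Zubin}; {Lena}; {Mona, Uma}; {Theo}; {Ximena}; {Zane}.
That's 6 separate components.

6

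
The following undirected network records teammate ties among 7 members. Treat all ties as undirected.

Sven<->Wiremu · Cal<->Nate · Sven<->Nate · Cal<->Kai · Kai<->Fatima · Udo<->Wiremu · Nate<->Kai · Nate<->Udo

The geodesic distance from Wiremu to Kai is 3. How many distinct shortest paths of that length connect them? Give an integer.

The shortest distance is 3. The length-3 paths are: Wiremu–Udo–Nate–Kai; Wiremu–Sven–Nate–Kai.
That gives 2 distinct shortest paths.

2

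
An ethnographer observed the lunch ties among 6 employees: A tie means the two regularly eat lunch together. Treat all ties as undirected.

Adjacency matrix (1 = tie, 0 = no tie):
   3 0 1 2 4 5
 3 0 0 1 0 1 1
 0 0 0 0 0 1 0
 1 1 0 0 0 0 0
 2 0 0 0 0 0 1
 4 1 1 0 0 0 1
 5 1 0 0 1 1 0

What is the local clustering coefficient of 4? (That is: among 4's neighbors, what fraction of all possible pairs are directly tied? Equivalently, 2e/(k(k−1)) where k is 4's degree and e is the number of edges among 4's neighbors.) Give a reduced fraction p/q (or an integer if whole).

1/3

4's neighbors: 0, 3, and 5 (k = 3).
Possible neighbor pairs: C(3,2) = 3. Edges among them: 3–5 → e = 1.
Clustering(4) = 1/3.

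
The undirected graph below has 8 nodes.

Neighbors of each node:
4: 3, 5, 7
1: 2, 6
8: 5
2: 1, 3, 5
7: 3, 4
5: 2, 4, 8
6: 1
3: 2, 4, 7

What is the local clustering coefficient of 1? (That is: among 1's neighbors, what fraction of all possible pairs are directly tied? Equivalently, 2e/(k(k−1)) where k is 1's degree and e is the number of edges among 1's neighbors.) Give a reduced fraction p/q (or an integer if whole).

1's neighbors: 2 and 6 (k = 2).
Possible neighbor pairs: C(2,2) = 1. Edges among them: none → e = 0.
Clustering(1) = 0/1.

0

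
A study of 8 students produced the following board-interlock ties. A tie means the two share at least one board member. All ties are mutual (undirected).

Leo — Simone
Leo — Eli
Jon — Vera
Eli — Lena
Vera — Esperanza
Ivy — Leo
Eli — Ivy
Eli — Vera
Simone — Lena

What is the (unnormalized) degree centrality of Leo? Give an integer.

3

Leo is directly tied to Eli, Ivy, and Simone. That is 3 neighbors, so the degree of Leo is 3.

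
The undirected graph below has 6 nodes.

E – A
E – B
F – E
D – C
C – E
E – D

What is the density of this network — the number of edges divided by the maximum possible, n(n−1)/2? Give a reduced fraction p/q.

There are 6 edges and 6 nodes, so the maximum possible is C(6,2) = 15.
Density = 6/15 = 2/5.

2/5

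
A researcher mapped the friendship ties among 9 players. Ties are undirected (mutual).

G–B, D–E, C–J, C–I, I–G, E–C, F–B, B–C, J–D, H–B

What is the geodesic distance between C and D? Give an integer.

One shortest route is C – E – D, which uses 2 edges, and C and D are not directly tied, so nothing shorter exists. So d(C,D) = 2.

2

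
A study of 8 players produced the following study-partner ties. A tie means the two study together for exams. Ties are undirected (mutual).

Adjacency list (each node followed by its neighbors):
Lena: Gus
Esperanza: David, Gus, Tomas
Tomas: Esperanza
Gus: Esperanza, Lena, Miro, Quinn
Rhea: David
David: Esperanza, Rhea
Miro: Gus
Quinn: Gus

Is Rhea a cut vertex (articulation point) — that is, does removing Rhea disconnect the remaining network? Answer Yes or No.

Even without Rhea, every remaining node can still reach every other (the residual graph is connected), so Rhea is not a cut vertex.

No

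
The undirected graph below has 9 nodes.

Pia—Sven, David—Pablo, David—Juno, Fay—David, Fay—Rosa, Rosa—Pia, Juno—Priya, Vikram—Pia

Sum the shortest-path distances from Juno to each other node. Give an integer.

23

Distances from Juno: David:1, Fay:2, Pablo:2, Pia:4, Priya:1, Rosa:3, Sven:5, Vikram:5.
Sum = 1 + 2 + 2 + 4 + 1 + 3 + 5 + 5 = 23.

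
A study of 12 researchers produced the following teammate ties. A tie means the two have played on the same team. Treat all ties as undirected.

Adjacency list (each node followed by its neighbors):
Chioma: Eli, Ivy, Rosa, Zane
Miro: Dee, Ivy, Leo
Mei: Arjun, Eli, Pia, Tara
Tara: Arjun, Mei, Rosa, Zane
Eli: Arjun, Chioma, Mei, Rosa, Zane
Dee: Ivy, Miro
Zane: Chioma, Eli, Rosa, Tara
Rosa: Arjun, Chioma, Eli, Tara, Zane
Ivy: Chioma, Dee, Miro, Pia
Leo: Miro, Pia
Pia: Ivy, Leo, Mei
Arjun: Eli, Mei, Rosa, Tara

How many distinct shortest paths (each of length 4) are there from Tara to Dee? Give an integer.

The shortest distance is 4. The length-4 paths are: Tara–Mei–Pia–Ivy–Dee; Tara–Rosa–Chioma–Ivy–Dee; Tara–Zane–Chioma–Ivy–Dee.
That gives 3 distinct shortest paths.

3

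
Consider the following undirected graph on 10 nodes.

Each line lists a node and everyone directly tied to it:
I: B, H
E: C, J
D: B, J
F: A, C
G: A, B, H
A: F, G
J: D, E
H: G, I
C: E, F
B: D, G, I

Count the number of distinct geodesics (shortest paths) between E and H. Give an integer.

3

The shortest distance is 5. The length-5 paths are: E–C–F–A–G–H; E–J–D–B–G–H; E–J–D–B–I–H.
That gives 3 distinct shortest paths.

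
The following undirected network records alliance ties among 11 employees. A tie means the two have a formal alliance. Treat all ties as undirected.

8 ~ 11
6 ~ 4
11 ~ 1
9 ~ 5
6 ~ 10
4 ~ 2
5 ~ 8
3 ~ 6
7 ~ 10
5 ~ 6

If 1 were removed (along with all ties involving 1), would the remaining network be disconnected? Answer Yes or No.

Even without 1, every remaining node can still reach every other (the residual graph is connected), so 1 is not a cut vertex.

No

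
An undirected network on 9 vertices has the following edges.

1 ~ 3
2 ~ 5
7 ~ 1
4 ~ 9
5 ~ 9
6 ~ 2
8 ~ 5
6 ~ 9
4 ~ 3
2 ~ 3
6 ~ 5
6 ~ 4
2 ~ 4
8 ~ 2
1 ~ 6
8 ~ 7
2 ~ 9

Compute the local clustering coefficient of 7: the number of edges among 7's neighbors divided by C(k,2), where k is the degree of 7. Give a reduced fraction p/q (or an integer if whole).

0

7's neighbors: 1 and 8 (k = 2).
Possible neighbor pairs: C(2,2) = 1. Edges among them: none → e = 0.
Clustering(7) = 0/1.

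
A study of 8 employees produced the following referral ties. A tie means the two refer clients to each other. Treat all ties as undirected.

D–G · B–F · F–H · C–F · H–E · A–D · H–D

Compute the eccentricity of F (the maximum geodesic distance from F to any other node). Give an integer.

Distances from F: A:3, B:1, C:1, D:2, E:2, G:3, H:1.
The largest is 3 (to G and A), so the eccentricity of F is 3.

3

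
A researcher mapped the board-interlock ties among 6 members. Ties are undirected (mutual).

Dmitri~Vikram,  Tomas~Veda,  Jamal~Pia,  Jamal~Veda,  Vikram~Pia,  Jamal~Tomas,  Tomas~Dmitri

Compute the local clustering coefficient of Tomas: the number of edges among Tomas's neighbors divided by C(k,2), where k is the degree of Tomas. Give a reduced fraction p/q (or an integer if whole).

Tomas's neighbors: Dmitri, Jamal, and Veda (k = 3).
Possible neighbor pairs: C(3,2) = 3. Edges among them: Jamal–Veda → e = 1.
Clustering(Tomas) = 1/3.

1/3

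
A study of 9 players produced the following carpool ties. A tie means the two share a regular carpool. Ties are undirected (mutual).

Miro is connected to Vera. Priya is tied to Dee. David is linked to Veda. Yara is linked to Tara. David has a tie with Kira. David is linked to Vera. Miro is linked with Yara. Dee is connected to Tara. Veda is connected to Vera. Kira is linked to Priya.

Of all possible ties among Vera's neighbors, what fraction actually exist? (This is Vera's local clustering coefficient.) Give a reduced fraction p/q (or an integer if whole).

Vera's neighbors: David, Miro, and Veda (k = 3).
Possible neighbor pairs: C(3,2) = 3. Edges among them: David–Veda → e = 1.
Clustering(Vera) = 1/3.

1/3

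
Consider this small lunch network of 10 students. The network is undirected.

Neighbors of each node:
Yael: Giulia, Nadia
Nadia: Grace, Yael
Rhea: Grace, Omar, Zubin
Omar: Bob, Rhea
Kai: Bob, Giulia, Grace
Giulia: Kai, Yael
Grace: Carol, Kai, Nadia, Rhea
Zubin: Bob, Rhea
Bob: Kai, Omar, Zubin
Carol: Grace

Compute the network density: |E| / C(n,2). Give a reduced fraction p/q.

There are 12 edges and 10 nodes, so the maximum possible is C(10,2) = 45.
Density = 12/45 = 4/15.

4/15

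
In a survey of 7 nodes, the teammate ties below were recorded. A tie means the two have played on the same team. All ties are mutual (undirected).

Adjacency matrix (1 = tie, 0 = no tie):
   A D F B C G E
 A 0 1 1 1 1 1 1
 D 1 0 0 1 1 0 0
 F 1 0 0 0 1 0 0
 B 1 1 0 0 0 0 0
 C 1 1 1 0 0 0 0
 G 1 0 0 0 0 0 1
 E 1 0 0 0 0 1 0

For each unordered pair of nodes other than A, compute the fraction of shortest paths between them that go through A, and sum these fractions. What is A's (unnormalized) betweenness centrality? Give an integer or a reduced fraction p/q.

10

Pairs whose geodesics pass through A — D–F: 1/2; D–G: 1; D–E: 1; F–B: 1; F–G: 1; F–E: 1; B–C: 1/2; B–G: 1; B–E: 1; C–G: 1; C–E: 1.
All other pairs contribute 0.
Summing the contributions gives betweenness(A) = 10.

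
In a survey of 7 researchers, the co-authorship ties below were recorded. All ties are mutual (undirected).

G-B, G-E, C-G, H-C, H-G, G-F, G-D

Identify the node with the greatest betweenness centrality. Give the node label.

Unnormalized betweenness of each node: B:0, C:0, D:0, E:0, F:0, G:14, H:0.
G has the largest value, 14, making it the main broker — the node through which the most shortest paths run.

G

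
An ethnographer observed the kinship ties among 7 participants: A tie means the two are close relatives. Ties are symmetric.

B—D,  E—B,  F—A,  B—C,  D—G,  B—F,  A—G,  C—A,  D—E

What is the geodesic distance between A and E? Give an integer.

3

One shortest route is A – G – D – E, which uses 3 edges, and at distance 2 from A we only reach {B, D}, which does not include E. So d(A,E) = 3.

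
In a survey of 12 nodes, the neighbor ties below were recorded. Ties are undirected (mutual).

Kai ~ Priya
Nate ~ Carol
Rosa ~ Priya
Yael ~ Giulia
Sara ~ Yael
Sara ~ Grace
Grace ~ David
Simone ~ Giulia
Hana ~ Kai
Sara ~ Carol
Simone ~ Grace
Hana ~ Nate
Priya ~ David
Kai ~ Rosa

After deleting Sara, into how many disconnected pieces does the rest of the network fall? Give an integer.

1

Sara's neighbors (Carol, Grace, and Yael) remain reachable from one another through other ties, so the rest of the network stays in one piece.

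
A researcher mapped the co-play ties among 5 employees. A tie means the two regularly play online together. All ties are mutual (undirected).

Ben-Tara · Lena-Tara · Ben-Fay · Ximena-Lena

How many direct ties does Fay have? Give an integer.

1

Fay is directly tied to Ben. That is 1 neighbor, so the degree of Fay is 1.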